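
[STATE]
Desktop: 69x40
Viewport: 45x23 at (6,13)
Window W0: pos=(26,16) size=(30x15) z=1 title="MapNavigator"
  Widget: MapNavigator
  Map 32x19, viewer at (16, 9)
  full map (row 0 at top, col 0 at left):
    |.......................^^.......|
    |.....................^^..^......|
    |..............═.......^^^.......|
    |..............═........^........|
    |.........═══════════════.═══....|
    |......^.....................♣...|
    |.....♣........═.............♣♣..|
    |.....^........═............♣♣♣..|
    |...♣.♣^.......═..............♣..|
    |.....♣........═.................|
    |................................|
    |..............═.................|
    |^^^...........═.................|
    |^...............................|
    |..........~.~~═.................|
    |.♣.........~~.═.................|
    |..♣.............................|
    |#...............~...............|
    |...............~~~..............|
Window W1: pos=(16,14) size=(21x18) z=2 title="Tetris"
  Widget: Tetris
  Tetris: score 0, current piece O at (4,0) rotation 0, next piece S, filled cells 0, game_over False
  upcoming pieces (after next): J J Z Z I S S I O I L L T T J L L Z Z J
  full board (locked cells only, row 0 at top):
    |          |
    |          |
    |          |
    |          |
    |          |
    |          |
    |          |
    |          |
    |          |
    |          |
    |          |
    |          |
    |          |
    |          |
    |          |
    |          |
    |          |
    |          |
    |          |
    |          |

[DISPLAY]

                                             
          ┏━━━━━━━━━━━━━━━━━━━┓              
          ┃ Tetris            ┃              
          ┠───────────────────┨━━━━━━━━━━━━━━
          ┃          │Next:   ┃tor           
          ┃          │ ░░     ┃──────────────
          ┃          │░░      ┃════════════.═
          ┃          │        ┃..............
          ┃          │        ┃..═...........
          ┃          │        ┃..═...........
          ┃          │Score:  ┃..═...........
          ┃          │0       ┃..═.@.........
          ┃          │        ┃..............
          ┃          │        ┃..═...........
          ┃          │        ┃..═...........
          ┃          │        ┃..............
          ┃          │        ┃~~═...........
          ┃          │        ┃━━━━━━━━━━━━━━
          ┗━━━━━━━━━━━━━━━━━━━┛              
                                             
                                             
                                             
                                             


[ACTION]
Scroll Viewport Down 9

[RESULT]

          ┃          │Next:   ┃tor           
          ┃          │ ░░     ┃──────────────
          ┃          │░░      ┃════════════.═
          ┃          │        ┃..............
          ┃          │        ┃..═...........
          ┃          │        ┃..═...........
          ┃          │Score:  ┃..═...........
          ┃          │0       ┃..═.@.........
          ┃          │        ┃..............
          ┃          │        ┃..═...........
          ┃          │        ┃..═...........
          ┃          │        ┃..............
          ┃          │        ┃~~═...........
          ┃          │        ┃━━━━━━━━━━━━━━
          ┗━━━━━━━━━━━━━━━━━━━┛              
                                             
                                             
                                             
                                             
                                             
                                             
                                             
                                             


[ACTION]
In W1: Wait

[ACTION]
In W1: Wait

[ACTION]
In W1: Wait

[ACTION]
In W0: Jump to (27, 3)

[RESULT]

          ┃          │Next:   ┃tor           
          ┃          │ ░░     ┃──────────────
          ┃          │░░      ┃              
          ┃          │        ┃              
          ┃          │        ┃^^.......     
          ┃          │        ┃..^......     
          ┃          │Score:  ┃^^.......     
          ┃          │0       ┃^...@....     
          ┃          │        ┃═.═══....     
          ┃          │        ┃.....♣...     
          ┃          │        ┃.....♣♣..     
          ┃          │        ┃....♣♣♣..     
          ┃          │        ┃......♣..     
          ┃          │        ┃━━━━━━━━━━━━━━
          ┗━━━━━━━━━━━━━━━━━━━┛              
                                             
                                             
                                             
                                             
                                             
                                             
                                             
                                             


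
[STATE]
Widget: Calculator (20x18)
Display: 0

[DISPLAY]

                   0
┌───┬───┬───┬───┐   
│ 7 │ 8 │ 9 │ ÷ │   
├───┼───┼───┼───┤   
│ 4 │ 5 │ 6 │ × │   
├───┼───┼───┼───┤   
│ 1 │ 2 │ 3 │ - │   
├───┼───┼───┼───┤   
│ 0 │ . │ = │ + │   
├───┼───┼───┼───┤   
│ C │ MC│ MR│ M+│   
└───┴───┴───┴───┘   
                    
                    
                    
                    
                    
                    


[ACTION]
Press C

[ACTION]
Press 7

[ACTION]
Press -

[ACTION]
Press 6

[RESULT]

                   6
┌───┬───┬───┬───┐   
│ 7 │ 8 │ 9 │ ÷ │   
├───┼───┼───┼───┤   
│ 4 │ 5 │ 6 │ × │   
├───┼───┼───┼───┤   
│ 1 │ 2 │ 3 │ - │   
├───┼───┼───┼───┤   
│ 0 │ . │ = │ + │   
├───┼───┼───┼───┤   
│ C │ MC│ MR│ M+│   
└───┴───┴───┴───┘   
                    
                    
                    
                    
                    
                    


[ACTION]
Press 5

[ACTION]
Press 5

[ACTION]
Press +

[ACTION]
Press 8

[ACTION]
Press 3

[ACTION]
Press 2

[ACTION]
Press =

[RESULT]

                 184
┌───┬───┬───┬───┐   
│ 7 │ 8 │ 9 │ ÷ │   
├───┼───┼───┼───┤   
│ 4 │ 5 │ 6 │ × │   
├───┼───┼───┼───┤   
│ 1 │ 2 │ 3 │ - │   
├───┼───┼───┼───┤   
│ 0 │ . │ = │ + │   
├───┼───┼───┼───┤   
│ C │ MC│ MR│ M+│   
└───┴───┴───┴───┘   
                    
                    
                    
                    
                    
                    


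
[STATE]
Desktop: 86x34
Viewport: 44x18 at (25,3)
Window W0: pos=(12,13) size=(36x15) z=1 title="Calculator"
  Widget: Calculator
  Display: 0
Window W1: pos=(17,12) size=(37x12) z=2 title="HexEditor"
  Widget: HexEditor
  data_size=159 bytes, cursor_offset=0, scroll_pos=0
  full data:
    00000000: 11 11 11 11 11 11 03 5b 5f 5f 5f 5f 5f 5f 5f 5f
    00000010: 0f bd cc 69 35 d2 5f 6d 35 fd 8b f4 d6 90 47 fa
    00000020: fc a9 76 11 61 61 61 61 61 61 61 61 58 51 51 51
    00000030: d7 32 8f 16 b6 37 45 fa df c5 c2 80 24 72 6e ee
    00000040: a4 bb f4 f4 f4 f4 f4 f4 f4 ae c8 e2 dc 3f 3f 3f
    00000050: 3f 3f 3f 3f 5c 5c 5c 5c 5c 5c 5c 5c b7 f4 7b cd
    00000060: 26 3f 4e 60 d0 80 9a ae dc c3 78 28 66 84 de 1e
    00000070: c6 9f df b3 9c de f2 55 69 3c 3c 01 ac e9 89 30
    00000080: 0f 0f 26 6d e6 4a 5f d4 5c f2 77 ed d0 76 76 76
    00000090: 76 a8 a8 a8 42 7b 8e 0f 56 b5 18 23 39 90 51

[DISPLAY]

                                            
                                            
                                            
                                            
                                            
                                            
                                            
                                            
                                            
━━━━━━━━━━━━━━━━━━━━━━━━━━━━┓               
tor                         ┃               
────────────────────────────┨               
0  11 11 11 11 11 11 03 5b  ┃               
0  0f bd cc 69 35 d2 5f 6d  ┃               
0  fc a9 76 11 61 61 61 61  ┃               
0  d7 32 8f 16 b6 37 45 fa  ┃               
0  a4 bb f4 f4 f4 f4 f4 f4  ┃               
0  3f 3f 3f 3f 5c 5c 5c 5c  ┃               


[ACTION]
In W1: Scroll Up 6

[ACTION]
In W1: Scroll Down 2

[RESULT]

                                            
                                            
                                            
                                            
                                            
                                            
                                            
                                            
                                            
━━━━━━━━━━━━━━━━━━━━━━━━━━━━┓               
tor                         ┃               
────────────────────────────┨               
0  fc a9 76 11 61 61 61 61  ┃               
0  d7 32 8f 16 b6 37 45 fa  ┃               
0  a4 bb f4 f4 f4 f4 f4 f4  ┃               
0  3f 3f 3f 3f 5c 5c 5c 5c  ┃               
0  26 3f 4e 60 d0 80 9a ae  ┃               
0  c6 9f df b3 9c de f2 55  ┃               


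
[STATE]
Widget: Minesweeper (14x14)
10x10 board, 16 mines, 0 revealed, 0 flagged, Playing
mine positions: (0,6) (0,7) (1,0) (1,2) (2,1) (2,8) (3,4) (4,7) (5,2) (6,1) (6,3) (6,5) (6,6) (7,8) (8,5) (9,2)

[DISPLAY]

■■■■■■■■■■    
■■■■■■■■■■    
■■■■■■■■■■    
■■■■■■■■■■    
■■■■■■■■■■    
■■■■■■■■■■    
■■■■■■■■■■    
■■■■■■■■■■    
■■■■■■■■■■    
■■■■■■■■■■    
              
              
              
              


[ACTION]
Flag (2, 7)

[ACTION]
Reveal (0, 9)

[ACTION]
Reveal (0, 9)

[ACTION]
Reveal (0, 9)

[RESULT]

■■■■■■■■1     
■■■■■■■■21    
■■■■■■■⚑■■    
■■■■■■■■■■    
■■■■■■■■■■    
■■■■■■■■■■    
■■■■■■■■■■    
■■■■■■■■■■    
■■■■■■■■■■    
■■■■■■■■■■    
              
              
              
              


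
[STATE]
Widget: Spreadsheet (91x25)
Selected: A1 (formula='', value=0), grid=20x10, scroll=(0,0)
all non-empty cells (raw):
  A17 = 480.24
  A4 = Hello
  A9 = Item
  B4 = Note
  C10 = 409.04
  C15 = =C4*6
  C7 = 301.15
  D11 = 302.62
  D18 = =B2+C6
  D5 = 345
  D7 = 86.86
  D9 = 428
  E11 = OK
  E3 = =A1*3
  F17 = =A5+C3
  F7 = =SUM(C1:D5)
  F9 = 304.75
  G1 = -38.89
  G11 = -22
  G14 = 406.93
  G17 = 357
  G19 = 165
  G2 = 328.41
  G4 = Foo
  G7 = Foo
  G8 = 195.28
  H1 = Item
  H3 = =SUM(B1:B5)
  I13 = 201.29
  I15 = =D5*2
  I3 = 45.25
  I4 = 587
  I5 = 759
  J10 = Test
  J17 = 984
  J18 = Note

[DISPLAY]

A1:                                                                                        
       A       B       C       D       E       F       G       H       I       J           
-------------------------------------------------------------------------------------------
  1      [0]       0       0       0       0       0  -38.89Item           0       0       
  2        0       0       0       0       0       0  328.41       0       0       0       
  3        0       0       0       0       0       0       0       0   45.25       0       
  4 Hello   Note           0       0       0       0Foo            0     587       0       
  5        0       0       0     345       0       0       0       0     759       0       
  6        0       0       0       0       0       0       0       0       0       0       
  7        0       0  301.15   86.86       0     345Foo            0       0       0       
  8        0       0       0       0       0       0  195.28       0       0       0       
  9 Item           0       0     428       0  304.75       0       0       0       0       
 10        0       0  409.04       0       0       0       0       0       0Test           
 11        0       0       0  302.62OK             0     -22       0       0       0       
 12        0       0       0       0       0       0       0       0       0       0       
 13        0       0       0       0       0       0       0       0  201.29       0       
 14        0       0       0       0       0       0  406.93       0       0       0       
 15        0       0       0       0       0       0       0       0     690       0       
 16        0       0       0       0       0       0       0       0       0       0       
 17   480.24       0       0       0       0       0     357       0       0     984       
 18        0       0       0       0       0       0       0       0       0Note           
 19        0       0       0       0       0       0     165       0       0       0       
 20        0       0       0       0       0       0       0       0       0       0       
                                                                                           
                                                                                           


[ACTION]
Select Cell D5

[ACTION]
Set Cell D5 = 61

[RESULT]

D5: 61                                                                                     
       A       B       C       D       E       F       G       H       I       J           
-------------------------------------------------------------------------------------------
  1        0       0       0       0       0       0  -38.89Item           0       0       
  2        0       0       0       0       0       0  328.41       0       0       0       
  3        0       0       0       0       0       0       0       0   45.25       0       
  4 Hello   Note           0       0       0       0Foo            0     587       0       
  5        0       0       0    [61]       0       0       0       0     759       0       
  6        0       0       0       0       0       0       0       0       0       0       
  7        0       0  301.15   86.86       0      61Foo            0       0       0       
  8        0       0       0       0       0       0  195.28       0       0       0       
  9 Item           0       0     428       0  304.75       0       0       0       0       
 10        0       0  409.04       0       0       0       0       0       0Test           
 11        0       0       0  302.62OK             0     -22       0       0       0       
 12        0       0       0       0       0       0       0       0       0       0       
 13        0       0       0       0       0       0       0       0  201.29       0       
 14        0       0       0       0       0       0  406.93       0       0       0       
 15        0       0       0       0       0       0       0       0     122       0       
 16        0       0       0       0       0       0       0       0       0       0       
 17   480.24       0       0       0       0       0     357       0       0     984       
 18        0       0       0       0       0       0       0       0       0Note           
 19        0       0       0       0       0       0     165       0       0       0       
 20        0       0       0       0       0       0       0       0       0       0       
                                                                                           
                                                                                           


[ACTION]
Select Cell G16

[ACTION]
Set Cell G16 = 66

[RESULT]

G16: 66                                                                                    
       A       B       C       D       E       F       G       H       I       J           
-------------------------------------------------------------------------------------------
  1        0       0       0       0       0       0  -38.89Item           0       0       
  2        0       0       0       0       0       0  328.41       0       0       0       
  3        0       0       0       0       0       0       0       0   45.25       0       
  4 Hello   Note           0       0       0       0Foo            0     587       0       
  5        0       0       0      61       0       0       0       0     759       0       
  6        0       0       0       0       0       0       0       0       0       0       
  7        0       0  301.15   86.86       0      61Foo            0       0       0       
  8        0       0       0       0       0       0  195.28       0       0       0       
  9 Item           0       0     428       0  304.75       0       0       0       0       
 10        0       0  409.04       0       0       0       0       0       0Test           
 11        0       0       0  302.62OK             0     -22       0       0       0       
 12        0       0       0       0       0       0       0       0       0       0       
 13        0       0       0       0       0       0       0       0  201.29       0       
 14        0       0       0       0       0       0  406.93       0       0       0       
 15        0       0       0       0       0       0       0       0     122       0       
 16        0       0       0       0       0       0    [66]       0       0       0       
 17   480.24       0       0       0       0       0     357       0       0     984       
 18        0       0       0       0       0       0       0       0       0Note           
 19        0       0       0       0       0       0     165       0       0       0       
 20        0       0       0       0       0       0       0       0       0       0       
                                                                                           
                                                                                           


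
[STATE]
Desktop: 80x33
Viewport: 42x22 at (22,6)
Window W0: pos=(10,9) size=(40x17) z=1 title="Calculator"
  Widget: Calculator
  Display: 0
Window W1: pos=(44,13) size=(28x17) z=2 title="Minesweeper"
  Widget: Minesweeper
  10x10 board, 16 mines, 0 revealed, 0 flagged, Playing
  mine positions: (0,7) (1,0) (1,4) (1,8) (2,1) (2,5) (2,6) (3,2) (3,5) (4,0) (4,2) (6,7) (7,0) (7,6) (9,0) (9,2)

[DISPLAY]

                                          
                                          
                                          
━━━━━━━━━━━━━━━━━━━━━━━━━━━┓              
                           ┃              
───────────────────────────┨              
                          0┃              
─┬───┐                ┏━━━━━━━━━━━━━━━━━━━
 │ ÷ │                ┃ Minesweeper       
─┼───┤                ┠───────────────────
 │ × │                ┃■■■■■■■■■■         
─┼───┤                ┃■■■■■■■■■■         
 │ - │                ┃■■■■■■■■■■         
─┼───┤                ┃■■■■■■■■■■         
 │ + │                ┃■■■■■■■■■■         
─┼───┤                ┃■■■■■■■■■■         
R│ M+│                ┃■■■■■■■■■■         
─┴───┘                ┃■■■■■■■■■■         
                      ┃■■■■■■■■■■         
━━━━━━━━━━━━━━━━━━━━━━┃■■■■■■■■■■         
                      ┃                   
                      ┃                   


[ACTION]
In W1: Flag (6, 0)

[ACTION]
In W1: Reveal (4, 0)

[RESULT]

                                          
                                          
                                          
━━━━━━━━━━━━━━━━━━━━━━━━━━━┓              
                           ┃              
───────────────────────────┨              
                          0┃              
─┬───┐                ┏━━━━━━━━━━━━━━━━━━━
 │ ÷ │                ┃ Minesweeper       
─┼───┤                ┠───────────────────
 │ × │                ┃■■■■■■■✹■■         
─┼───┤                ┃✹■■■✹■■■✹■         
 │ - │                ┃■✹■■■✹✹■■■         
─┼───┤                ┃■■✹■■✹■■■■         
 │ + │                ┃✹■✹■■■■■■■         
─┼───┤                ┃■■■■■■■■■■         
R│ M+│                ┃⚑■■■■■■✹■■         
─┴───┘                ┃✹■■■■■✹■■■         
                      ┃■■■■■■■■■■         
━━━━━━━━━━━━━━━━━━━━━━┃✹■✹■■■■■■■         
                      ┃                   
                      ┃                   


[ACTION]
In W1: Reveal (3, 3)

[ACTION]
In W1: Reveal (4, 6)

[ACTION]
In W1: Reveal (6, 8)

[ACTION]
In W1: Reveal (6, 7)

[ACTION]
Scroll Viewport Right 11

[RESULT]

                                          
                                          
                                          
━━━━━━━━━━━━━━━━┓                         
                ┃                         
────────────────┨                         
               0┃                         
           ┏━━━━━━━━━━━━━━━━━━━━━━━━━━┓   
           ┃ Minesweeper              ┃   
           ┠──────────────────────────┨   
           ┃■■■■■■■✹■■                ┃   
           ┃✹■■■✹■■■✹■                ┃   
           ┃■✹■■■✹✹■■■                ┃   
           ┃■■✹■■✹■■■■                ┃   
           ┃✹■✹■■■■■■■                ┃   
           ┃■■■■■■■■■■                ┃   
           ┃⚑■■■■■■✹■■                ┃   
           ┃✹■■■■■✹■■■                ┃   
           ┃■■■■■■■■■■                ┃   
━━━━━━━━━━━┃✹■✹■■■■■■■                ┃   
           ┃                          ┃   
           ┃                          ┃   


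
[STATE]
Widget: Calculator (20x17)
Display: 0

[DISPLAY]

                   0
┌───┬───┬───┬───┐   
│ 7 │ 8 │ 9 │ ÷ │   
├───┼───┼───┼───┤   
│ 4 │ 5 │ 6 │ × │   
├───┼───┼───┼───┤   
│ 1 │ 2 │ 3 │ - │   
├───┼───┼───┼───┤   
│ 0 │ . │ = │ + │   
├───┼───┼───┼───┤   
│ C │ MC│ MR│ M+│   
└───┴───┴───┴───┘   
                    
                    
                    
                    
                    


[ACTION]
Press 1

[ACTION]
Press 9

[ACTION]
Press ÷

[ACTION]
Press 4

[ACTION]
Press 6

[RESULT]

                  46
┌───┬───┬───┬───┐   
│ 7 │ 8 │ 9 │ ÷ │   
├───┼───┼───┼───┤   
│ 4 │ 5 │ 6 │ × │   
├───┼───┼───┼───┤   
│ 1 │ 2 │ 3 │ - │   
├───┼───┼───┼───┤   
│ 0 │ . │ = │ + │   
├───┼───┼───┼───┤   
│ C │ MC│ MR│ M+│   
└───┴───┴───┴───┘   
                    
                    
                    
                    
                    


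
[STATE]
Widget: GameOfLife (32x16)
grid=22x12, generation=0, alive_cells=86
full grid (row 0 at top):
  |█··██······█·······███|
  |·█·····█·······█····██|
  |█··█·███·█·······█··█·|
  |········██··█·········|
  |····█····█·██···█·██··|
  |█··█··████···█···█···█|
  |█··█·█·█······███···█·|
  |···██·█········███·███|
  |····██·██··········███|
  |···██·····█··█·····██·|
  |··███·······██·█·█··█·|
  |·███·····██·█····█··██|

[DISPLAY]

Gen: 0                          
█··██······█·······███          
·█·····█·······█····██          
█··█·███·█·······█··█·          
········██··█·········          
····█····█·██···█·██··          
█··█··████···█···█···█          
█··█·█·█······███···█·          
···██·█········███·███          
····██·██··········███          
···██·····█··█·····██·          
··███·······██·█·█··█·          
·███·····██·█····█··██          
                                
                                
                                


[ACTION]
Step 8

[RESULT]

Gen: 8                          
··················██··          
········███·······███·          
··█·····███·····██··█·          
··············███·███·          
██···········█··█·██··          
················█·····          
███········█··········          
··█········█·······█··          
··█········█·█······█·          
··········█·····█·██··          
·········█··█·██······          
··········█████·······          
                                
                                
                                


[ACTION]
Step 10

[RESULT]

Gen: 18                         
·········█············          
········█·█······█····          
········█·█······█····          
·········█············          
·███···········██·█···          
···············██··██·          
█········█······█·█···          
█···█···███···········          
█······█·█·█···█······          
█··█··██··██···█······          
··█····██·█·····█·····          
···········█████······          
                                
                                
                                


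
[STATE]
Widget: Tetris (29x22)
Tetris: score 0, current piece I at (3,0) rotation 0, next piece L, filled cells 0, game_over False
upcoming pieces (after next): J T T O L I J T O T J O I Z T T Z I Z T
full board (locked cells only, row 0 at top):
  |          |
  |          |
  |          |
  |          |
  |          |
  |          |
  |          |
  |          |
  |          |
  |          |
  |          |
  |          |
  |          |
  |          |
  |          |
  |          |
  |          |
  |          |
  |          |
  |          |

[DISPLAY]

   ████   │Next:             
          │  ▒               
          │▒▒▒               
          │                  
          │                  
          │                  
          │Score:            
          │0                 
          │                  
          │                  
          │                  
          │                  
          │                  
          │                  
          │                  
          │                  
          │                  
          │                  
          │                  
          │                  
          │                  
          │                  


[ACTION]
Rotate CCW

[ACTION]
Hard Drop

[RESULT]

     ▒    │Next:             
   ▒▒▒    │█                 
          │███               
          │                  
          │                  
          │                  
          │Score:            
          │0                 
          │                  
          │                  
          │                  
          │                  
          │                  
          │                  
          │                  
          │                  
   █      │                  
   █      │                  
   █      │                  
   █      │                  
          │                  
          │                  


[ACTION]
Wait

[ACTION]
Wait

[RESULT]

          │Next:             
          │█                 
     ▒    │███               
   ▒▒▒    │                  
          │                  
          │                  
          │Score:            
          │0                 
          │                  
          │                  
          │                  
          │                  
          │                  
          │                  
          │                  
          │                  
   █      │                  
   █      │                  
   █      │                  
   █      │                  
          │                  
          │                  


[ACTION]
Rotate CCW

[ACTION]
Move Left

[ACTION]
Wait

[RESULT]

          │Next:             
          │█                 
          │███               
  ▒▒      │                  
   ▒      │                  
   ▒      │                  
          │Score:            
          │0                 
          │                  
          │                  
          │                  
          │                  
          │                  
          │                  
          │                  
          │                  
   █      │                  
   █      │                  
   █      │                  
   █      │                  
          │                  
          │                  


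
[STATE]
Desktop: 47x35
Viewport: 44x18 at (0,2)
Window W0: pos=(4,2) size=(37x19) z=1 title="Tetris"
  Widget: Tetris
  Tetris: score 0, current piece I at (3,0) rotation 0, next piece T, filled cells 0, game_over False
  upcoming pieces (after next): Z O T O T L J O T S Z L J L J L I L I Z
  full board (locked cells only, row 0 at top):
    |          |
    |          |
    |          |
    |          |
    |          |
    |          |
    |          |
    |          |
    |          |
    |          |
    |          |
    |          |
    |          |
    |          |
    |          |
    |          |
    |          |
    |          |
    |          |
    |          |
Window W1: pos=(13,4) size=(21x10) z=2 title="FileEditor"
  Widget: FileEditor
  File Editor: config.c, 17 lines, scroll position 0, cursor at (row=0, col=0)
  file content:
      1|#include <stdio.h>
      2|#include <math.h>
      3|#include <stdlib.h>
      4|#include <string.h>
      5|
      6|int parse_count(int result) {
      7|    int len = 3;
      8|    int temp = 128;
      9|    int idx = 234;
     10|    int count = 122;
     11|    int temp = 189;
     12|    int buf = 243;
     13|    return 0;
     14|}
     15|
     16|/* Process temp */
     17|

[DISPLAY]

    ┏━━━━━━━━━━━━━━━━━━━━━━━━━━━━━━━━━━━┓   
    ┃ Tetris                            ┃   
    ┠────────┏━━━━━━━━━━━━━━━━━━━┓──────┨   
    ┃        ┃ FileEditor        ┃      ┃   
    ┃        ┠───────────────────┨      ┃   
    ┃        ┃█include <stdio.h>▲┃      ┃   
    ┃        ┃#include <math.h> █┃      ┃   
    ┃        ┃#include <stdlib.h░┃      ┃   
    ┃        ┃#include <string.h░┃      ┃   
    ┃        ┃                  ░┃      ┃   
    ┃        ┃int parse_count(in▼┃      ┃   
    ┃        ┗━━━━━━━━━━━━━━━━━━━┛      ┃   
    ┃          │                        ┃   
    ┃          │                        ┃   
    ┃          │                        ┃   
    ┃          │                        ┃   
    ┃          │                        ┃   
    ┃          │                        ┃   


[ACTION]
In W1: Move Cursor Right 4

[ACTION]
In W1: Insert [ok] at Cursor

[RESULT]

    ┏━━━━━━━━━━━━━━━━━━━━━━━━━━━━━━━━━━━┓   
    ┃ Tetris                            ┃   
    ┠────────┏━━━━━━━━━━━━━━━━━━━┓──────┨   
    ┃        ┃ FileEditor        ┃      ┃   
    ┃        ┠───────────────────┨      ┃   
    ┃        ┃#incok█ude <stdio.▲┃      ┃   
    ┃        ┃#include <math.h> █┃      ┃   
    ┃        ┃#include <stdlib.h░┃      ┃   
    ┃        ┃#include <string.h░┃      ┃   
    ┃        ┃                  ░┃      ┃   
    ┃        ┃int parse_count(in▼┃      ┃   
    ┃        ┗━━━━━━━━━━━━━━━━━━━┛      ┃   
    ┃          │                        ┃   
    ┃          │                        ┃   
    ┃          │                        ┃   
    ┃          │                        ┃   
    ┃          │                        ┃   
    ┃          │                        ┃   


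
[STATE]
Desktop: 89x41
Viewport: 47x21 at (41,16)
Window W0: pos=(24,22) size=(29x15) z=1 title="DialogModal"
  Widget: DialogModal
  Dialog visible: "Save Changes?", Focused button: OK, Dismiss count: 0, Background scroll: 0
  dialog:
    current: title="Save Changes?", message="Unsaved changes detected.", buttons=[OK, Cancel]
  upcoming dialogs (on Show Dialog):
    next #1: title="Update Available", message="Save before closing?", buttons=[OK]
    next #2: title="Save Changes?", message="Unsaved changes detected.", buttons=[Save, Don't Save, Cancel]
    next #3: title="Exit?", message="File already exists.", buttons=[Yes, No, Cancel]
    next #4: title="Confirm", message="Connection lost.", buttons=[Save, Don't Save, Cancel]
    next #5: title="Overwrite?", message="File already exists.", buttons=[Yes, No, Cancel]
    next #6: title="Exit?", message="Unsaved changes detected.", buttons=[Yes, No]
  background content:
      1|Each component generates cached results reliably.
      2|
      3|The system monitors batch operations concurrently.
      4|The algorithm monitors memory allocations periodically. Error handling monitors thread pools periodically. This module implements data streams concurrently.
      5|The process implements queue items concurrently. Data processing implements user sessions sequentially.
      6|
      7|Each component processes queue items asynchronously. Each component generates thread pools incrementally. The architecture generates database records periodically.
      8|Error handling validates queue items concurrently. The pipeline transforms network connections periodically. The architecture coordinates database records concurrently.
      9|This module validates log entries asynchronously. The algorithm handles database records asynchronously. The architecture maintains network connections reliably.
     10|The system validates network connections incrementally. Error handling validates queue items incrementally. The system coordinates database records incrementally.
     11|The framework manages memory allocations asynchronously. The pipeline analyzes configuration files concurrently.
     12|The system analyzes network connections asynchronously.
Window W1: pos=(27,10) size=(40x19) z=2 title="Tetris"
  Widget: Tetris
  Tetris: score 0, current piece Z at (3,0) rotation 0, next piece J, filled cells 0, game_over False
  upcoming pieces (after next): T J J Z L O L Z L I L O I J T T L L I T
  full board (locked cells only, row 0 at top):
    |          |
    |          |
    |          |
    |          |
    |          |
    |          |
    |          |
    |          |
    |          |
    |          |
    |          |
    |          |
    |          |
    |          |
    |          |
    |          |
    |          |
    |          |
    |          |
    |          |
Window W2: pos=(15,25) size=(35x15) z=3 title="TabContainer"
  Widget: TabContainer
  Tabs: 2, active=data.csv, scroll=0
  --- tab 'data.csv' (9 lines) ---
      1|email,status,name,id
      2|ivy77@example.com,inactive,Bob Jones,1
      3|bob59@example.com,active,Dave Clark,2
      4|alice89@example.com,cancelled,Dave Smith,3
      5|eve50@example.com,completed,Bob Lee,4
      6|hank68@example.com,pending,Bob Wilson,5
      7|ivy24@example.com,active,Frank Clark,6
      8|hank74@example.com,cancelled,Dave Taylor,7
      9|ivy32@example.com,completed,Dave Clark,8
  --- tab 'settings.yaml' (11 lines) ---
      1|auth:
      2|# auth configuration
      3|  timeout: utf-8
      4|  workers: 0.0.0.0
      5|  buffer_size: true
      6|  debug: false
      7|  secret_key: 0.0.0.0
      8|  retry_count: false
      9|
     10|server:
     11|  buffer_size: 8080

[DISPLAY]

                         ┃                     
                         ┃                     
                         ┃                     
ore:                     ┃                     
                         ┃                     
                         ┃                     
                         ┃                     
                         ┃                     
                         ┃                     
━━━━━━━━┓                ┃                     
        ┃                ┃                     
────────┨                ┃                     
        ┃━━━━━━━━━━━━━━━━┛                     
────────┃eu┃                                   
        ┃  ┃                                   
e,Bob Jo┃qu┃                                   
Dave Cla┃qu┃                                   
lled,Dav┃ e┃                                   
ed,Bob L┃or┃                                   
g,Bob Wi┃or┃                                   
Frank Cl┃━━┛                                   


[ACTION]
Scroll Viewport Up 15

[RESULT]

                                               
                                               
                                               
                                               
                                               
                                               
                                               
                                               
                                               
━━━━━━━━━━━━━━━━━━━━━━━━━┓                     
                         ┃                     
─────────────────────────┨                     
xt:                      ┃                     
                         ┃                     
█                        ┃                     
                         ┃                     
                         ┃                     
                         ┃                     
ore:                     ┃                     
                         ┃                     
                         ┃                     


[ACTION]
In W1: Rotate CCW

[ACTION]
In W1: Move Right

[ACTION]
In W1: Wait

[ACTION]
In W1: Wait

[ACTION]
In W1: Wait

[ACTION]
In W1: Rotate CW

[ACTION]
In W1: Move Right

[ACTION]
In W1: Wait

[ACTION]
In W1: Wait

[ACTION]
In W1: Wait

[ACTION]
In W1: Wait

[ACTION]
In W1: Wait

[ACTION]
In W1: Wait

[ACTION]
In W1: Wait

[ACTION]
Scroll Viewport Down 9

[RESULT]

━━━━━━━━━━━━━━━━━━━━━━━━━┓                     
                         ┃                     
─────────────────────────┨                     
xt:                      ┃                     
                         ┃                     
█                        ┃                     
                         ┃                     
                         ┃                     
                         ┃                     
ore:                     ┃                     
                         ┃                     
                         ┃                     
                         ┃                     
                         ┃                     
                         ┃                     
━━━━━━━━┓                ┃                     
        ┃                ┃                     
────────┨                ┃                     
        ┃━━━━━━━━━━━━━━━━┛                     
────────┃eu┃                                   
        ┃  ┃                                   
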